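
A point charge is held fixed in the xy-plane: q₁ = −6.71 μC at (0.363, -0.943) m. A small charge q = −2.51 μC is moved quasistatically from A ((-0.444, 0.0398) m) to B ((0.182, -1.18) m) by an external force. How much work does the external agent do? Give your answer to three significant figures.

0.389 J

For quasistatic motion the external work equals the change in potential energy: W_ext = qΔV = q(V_B − V_A).
At A: distance to the source charge is 1.27 m; V_A = kq₁/r = -4.74×10⁴ V.
At B: distance to the source charge is 0.298 m; V_B = kq₁/r = -2.02×10⁵ V.
ΔV = V_B − V_A = -1.55×10⁵ V.
W_ext = qΔV = (-2.51×10⁻⁶ C)(-1.55×10⁵ V) = 0.389 J.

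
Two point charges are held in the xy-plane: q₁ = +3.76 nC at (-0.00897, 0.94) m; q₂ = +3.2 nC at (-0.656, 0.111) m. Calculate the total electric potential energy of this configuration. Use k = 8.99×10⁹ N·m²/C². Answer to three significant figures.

1.03×10⁻⁷ J

The work to assemble the configuration equals its total potential energy, U = Σ kqᵢqⱼ/rᵢⱼ over all pairs.
Pair separations: r₁₂ = 1.05 m.
U = (1.03×10⁻⁷) = 1.03×10⁻⁷ J.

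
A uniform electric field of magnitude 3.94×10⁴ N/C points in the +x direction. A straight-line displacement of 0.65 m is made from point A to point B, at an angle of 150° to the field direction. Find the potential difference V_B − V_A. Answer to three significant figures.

2.22×10⁴ V

Only the component of displacement along E changes the potential: ΔV = −E·d·cosθ.
ΔV = −(3.94×10⁴ V/m)(0.650 m)cos150° = 2.22×10⁴ V.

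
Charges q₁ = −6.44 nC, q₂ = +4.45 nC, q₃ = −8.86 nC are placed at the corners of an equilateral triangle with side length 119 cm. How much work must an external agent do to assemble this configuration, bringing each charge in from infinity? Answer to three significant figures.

The work to assemble the configuration equals its total potential energy, U = Σ kqᵢqⱼ/rᵢⱼ over all pairs.
All three pair separations equal the side length, 1.19 m.
U = (-2.17×10⁻⁷) + (4.31×10⁻⁷) + (-2.98×10⁻⁷) = -8.33×10⁻⁸ J.

-8.33×10⁻⁸ J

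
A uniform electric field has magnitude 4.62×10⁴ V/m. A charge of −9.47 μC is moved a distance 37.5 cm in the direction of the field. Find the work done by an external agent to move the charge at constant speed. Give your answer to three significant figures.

0.164 J

The potential change for a displacement 37.5 cm in the direction of the field is ΔV = −Ed = -1.73×10⁴ V.
W_ext = qΔV = 0.164 J.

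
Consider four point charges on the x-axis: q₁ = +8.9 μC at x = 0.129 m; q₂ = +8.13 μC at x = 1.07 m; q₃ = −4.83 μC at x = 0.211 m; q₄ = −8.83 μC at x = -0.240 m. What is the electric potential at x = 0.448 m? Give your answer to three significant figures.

The total potential is the scalar sum of each charge's contribution, V = Σ kqᵢ/rᵢ.
Distances from the field point to each charge: r₁ = 0.319 m, r₂ = 0.622 m, r₃ = 0.237 m, r₄ = 0.688 m.
V = k[(8.90×10⁻⁶)/(0.319) + (8.13×10⁻⁶)/(0.622) + (-4.83×10⁻⁶)/(0.237) + (-8.83×10⁻⁶)/(0.688)] = 6.97×10⁴ V.

6.97×10⁴ V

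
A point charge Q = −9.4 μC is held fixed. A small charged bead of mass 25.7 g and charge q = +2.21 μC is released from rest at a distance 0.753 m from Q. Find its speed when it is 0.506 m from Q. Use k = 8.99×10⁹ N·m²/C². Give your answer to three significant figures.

3.07 m/s

Only the electrostatic force acts, so mechanical energy is conserved: ½mv² = U₁ − U₂ = kQq(1/r₁ − 1/r₂).
U₁ − U₂ = (8.99×10⁹ N·m²/C²)(-9.40×10⁻⁶ C)(2.21×10⁻⁶ C)(1/0.753 − 1/0.506) = 0.121 J.
v = √(2·0.121/0.0257) = 3.07 m/s.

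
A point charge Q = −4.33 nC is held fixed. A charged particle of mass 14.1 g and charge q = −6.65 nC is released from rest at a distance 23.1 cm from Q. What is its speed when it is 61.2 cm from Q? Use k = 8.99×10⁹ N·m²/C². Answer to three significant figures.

Only the electrostatic force acts, so mechanical energy is conserved: ½mv² = U₁ − U₂ = kQq(1/r₁ − 1/r₂).
U₁ − U₂ = (8.99×10⁹ N·m²/C²)(-4.33×10⁻⁹ C)(-6.65×10⁻⁹ C)(1/0.231 − 1/0.612) = 6.98×10⁻⁷ J.
v = √(2·6.98×10⁻⁷/0.0141) = 9.95×10⁻³ m/s.

9.95×10⁻³ m/s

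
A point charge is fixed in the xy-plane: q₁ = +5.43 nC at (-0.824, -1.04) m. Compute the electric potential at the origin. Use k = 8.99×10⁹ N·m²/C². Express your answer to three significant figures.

Electric potential is a scalar, so the contributions from each charge add algebraically: V = Σ kqᵢ/rᵢ.
Distances from the field point to each charge: r₁ = 1.33 m.
V = k[(5.43×10⁻⁹)/(1.33)] = 36.8 V.

36.8 V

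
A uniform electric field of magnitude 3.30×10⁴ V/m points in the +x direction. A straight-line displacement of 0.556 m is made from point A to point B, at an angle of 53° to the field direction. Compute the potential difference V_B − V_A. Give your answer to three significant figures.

Only the component of displacement along E changes the potential: ΔV = −E·d·cosθ.
ΔV = −(3.30×10⁴ V/m)(0.556 m)cos53° = -1.10×10⁴ V.

-1.10×10⁴ V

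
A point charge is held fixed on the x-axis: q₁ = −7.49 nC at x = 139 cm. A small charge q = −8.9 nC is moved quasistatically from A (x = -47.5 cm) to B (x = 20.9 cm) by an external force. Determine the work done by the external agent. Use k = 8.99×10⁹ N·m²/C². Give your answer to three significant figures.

For quasistatic motion the external work equals the change in potential energy: W_ext = qΔV = q(V_B − V_A).
At A: distance to the source charge is 1.86 m; V_A = kq₁/r = -36.1 V.
At B: distance to the source charge is 1.18 m; V_B = kq₁/r = -57.0 V.
ΔV = V_B − V_A = -20.9 V.
W_ext = qΔV = (-8.90×10⁻⁹ C)(-20.9 V) = 1.86×10⁻⁷ J.

1.86×10⁻⁷ J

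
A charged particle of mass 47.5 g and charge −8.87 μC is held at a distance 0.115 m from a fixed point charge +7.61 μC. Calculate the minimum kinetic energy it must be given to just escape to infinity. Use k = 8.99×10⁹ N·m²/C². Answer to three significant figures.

5.28 J

To just escape, total mechanical energy must reach zero at infinity: ½mv²_min + U = 0, so ½mv²_min = −U = |kQq|/r.
|U| = |kQq|/r = (8.99×10⁹ N·m²/C²)(7.61×10⁻⁶)(8.87×10⁻⁶)/(0.115) = 5.28 J.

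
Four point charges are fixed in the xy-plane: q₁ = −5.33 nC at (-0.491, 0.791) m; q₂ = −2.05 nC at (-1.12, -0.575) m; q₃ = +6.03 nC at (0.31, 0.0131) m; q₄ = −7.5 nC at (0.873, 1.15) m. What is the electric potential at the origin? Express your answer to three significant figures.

The total potential is the scalar sum of each charge's contribution, V = Σ kqᵢ/rᵢ.
Distances from the field point to each charge: r₁ = 0.931 m, r₂ = 1.26 m, r₃ = 0.310 m, r₄ = 1.44 m.
V = k[(-5.33×10⁻⁹)/(0.931) + (-2.05×10⁻⁹)/(1.26) + (6.03×10⁻⁹)/(0.310) + (-7.50×10⁻⁹)/(1.44)] = 61.9 V.

61.9 V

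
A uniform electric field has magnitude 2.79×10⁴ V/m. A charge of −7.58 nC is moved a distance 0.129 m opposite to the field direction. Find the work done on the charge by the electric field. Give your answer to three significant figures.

2.73×10⁻⁵ J

The potential change for a displacement 0.129 m opposite to the field direction is ΔV = +Ed = 3600 V.
W_field = −qΔV = 2.73×10⁻⁵ J.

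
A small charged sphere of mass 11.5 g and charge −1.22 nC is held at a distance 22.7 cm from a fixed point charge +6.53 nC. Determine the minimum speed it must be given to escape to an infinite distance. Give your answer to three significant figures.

7.41×10⁻³ m/s

To just escape, total mechanical energy must reach zero at infinity: ½mv²_min + U = 0, so ½mv²_min = −U = |kQq|/r.
|U| = |kQq|/r = (8.99×10⁹ N·m²/C²)(6.53×10⁻⁹)(1.22×10⁻⁹)/(0.227) = 3.16×10⁻⁷ J.
v_min = √(2|U|/m) = √(2·3.16×10⁻⁷/0.0115) = 7.41×10⁻³ m/s.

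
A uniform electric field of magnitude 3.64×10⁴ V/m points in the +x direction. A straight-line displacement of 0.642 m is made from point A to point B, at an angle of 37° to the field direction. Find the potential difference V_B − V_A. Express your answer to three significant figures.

Only the component of displacement along E changes the potential: ΔV = −E·d·cosθ.
ΔV = −(3.64×10⁴ V/m)(0.642 m)cos37° = -1.87×10⁴ V.

-1.87×10⁴ V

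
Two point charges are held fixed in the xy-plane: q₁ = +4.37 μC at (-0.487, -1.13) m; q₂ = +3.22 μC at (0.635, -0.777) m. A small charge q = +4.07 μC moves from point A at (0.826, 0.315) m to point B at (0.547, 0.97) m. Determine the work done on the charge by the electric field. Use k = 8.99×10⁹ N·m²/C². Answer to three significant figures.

The work done by the electric force is W_field = −ΔU = −q(V_B − V_A) = q(V_A − V_B).
At A: distances to the source charges are 1.95 m, 1.11 m; V_A = Σ kqᵢ/rᵢ = 4.62×10⁴ V.
At B: distances to the source charges are 2.34 m, 1.75 m; V_B = Σ kqᵢ/rᵢ = 3.33×10⁴ V.
ΔV = V_B − V_A = -1.29×10⁴ V.
W_field = −qΔV = −(4.07×10⁻⁶ C)(-1.29×10⁴ V) = 0.0525 J.

0.0525 J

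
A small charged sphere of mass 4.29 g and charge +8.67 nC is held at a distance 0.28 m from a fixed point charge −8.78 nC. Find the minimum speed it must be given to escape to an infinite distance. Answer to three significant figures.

To just escape, total mechanical energy must reach zero at infinity: ½mv²_min + U = 0, so ½mv²_min = −U = |kQq|/r.
|U| = |kQq|/r = (8.99×10⁹ N·m²/C²)(8.78×10⁻⁹)(8.67×10⁻⁹)/(0.280) = 2.44×10⁻⁶ J.
v_min = √(2|U|/m) = √(2·2.44×10⁻⁶/4.29×10⁻³) = 0.0338 m/s.

0.0338 m/s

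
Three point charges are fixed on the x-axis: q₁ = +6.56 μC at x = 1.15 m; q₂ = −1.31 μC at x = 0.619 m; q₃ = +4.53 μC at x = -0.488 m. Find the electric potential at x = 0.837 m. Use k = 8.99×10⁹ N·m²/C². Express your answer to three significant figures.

The total potential is the scalar sum of each charge's contribution, V = Σ kqᵢ/rᵢ.
Distances from the field point to each charge: r₁ = 0.313 m, r₂ = 0.218 m, r₃ = 1.32 m.
V = k[(6.56×10⁻⁶)/(0.313) + (-1.31×10⁻⁶)/(0.218) + (4.53×10⁻⁶)/(1.32)] = 1.65×10⁵ V.

1.65×10⁵ V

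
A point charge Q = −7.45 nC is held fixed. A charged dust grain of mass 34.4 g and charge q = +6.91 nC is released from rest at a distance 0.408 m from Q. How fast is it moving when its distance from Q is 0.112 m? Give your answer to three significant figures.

0.0132 m/s

Only the electrostatic force acts, so mechanical energy is conserved: ½mv² = U₁ − U₂ = kQq(1/r₁ − 1/r₂).
U₁ − U₂ = (8.99×10⁹ N·m²/C²)(-7.45×10⁻⁹ C)(6.91×10⁻⁹ C)(1/0.408 − 1/0.112) = 3.00×10⁻⁶ J.
v = √(2·3.00×10⁻⁶/0.0344) = 0.0132 m/s.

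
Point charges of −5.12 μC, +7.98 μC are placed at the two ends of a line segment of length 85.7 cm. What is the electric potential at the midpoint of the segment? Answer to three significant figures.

6.00×10⁴ V

The total potential is the scalar sum of each charge's contribution, V = Σ kqᵢ/rᵢ.
Each charge is 0.428 m from the midpoint.
V = k[(-5.12×10⁻⁶)/(0.428) + (7.98×10⁻⁶)/(0.428)] = 6.00×10⁴ V.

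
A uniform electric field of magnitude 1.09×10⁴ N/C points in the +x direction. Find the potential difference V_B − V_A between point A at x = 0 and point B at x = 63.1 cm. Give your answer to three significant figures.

In a uniform field, potential decreases in the direction of E: V_B − V_A = −E·Δx.
V_B − V_A = −(1.09×10⁴ V/m)(0.631 m) = -6880 V.

-6880 V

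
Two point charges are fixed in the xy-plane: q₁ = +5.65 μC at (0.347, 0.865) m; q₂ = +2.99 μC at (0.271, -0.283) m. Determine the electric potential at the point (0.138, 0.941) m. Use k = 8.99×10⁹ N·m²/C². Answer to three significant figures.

Electric potential is a scalar, so the contributions from each charge add algebraically: V = Σ kqᵢ/rᵢ.
Distances from the field point to each charge: r₁ = 0.222 m, r₂ = 1.23 m.
V = k[(5.65×10⁻⁶)/(0.222) + (2.99×10⁻⁶)/(1.23)] = 2.50×10⁵ V.

2.50×10⁵ V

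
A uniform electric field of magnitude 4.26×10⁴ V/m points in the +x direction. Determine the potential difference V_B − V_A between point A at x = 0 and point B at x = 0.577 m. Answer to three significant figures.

In a uniform field, potential decreases in the direction of E: V_B − V_A = −E·Δx.
V_B − V_A = −(4.26×10⁴ V/m)(0.577 m) = -2.46×10⁴ V.

-2.46×10⁴ V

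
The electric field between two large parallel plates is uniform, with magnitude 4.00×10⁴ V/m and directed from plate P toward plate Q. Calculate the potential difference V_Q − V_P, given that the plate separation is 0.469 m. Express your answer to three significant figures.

In a uniform field, potential decreases in the direction of E: ΔV = −E·d for a displacement d parallel to E.
Going from P to Q is a displacement of 0.469 m along the field, so V_Q − V_P = −Ed = -1.88×10⁴ V.

-1.88×10⁴ V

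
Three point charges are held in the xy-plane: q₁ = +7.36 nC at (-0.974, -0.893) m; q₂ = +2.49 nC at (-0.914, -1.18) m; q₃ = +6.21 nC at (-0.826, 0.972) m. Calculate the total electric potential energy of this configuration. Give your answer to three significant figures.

8.46×10⁻⁷ J

The assembly work is the sum of pairwise potential energies, U = Σ_{i<j} kqᵢqⱼ/rᵢⱼ.
Pair separations: r₁₂ = 0.293 m, r₁₃ = 1.87 m, r₂₃ = 2.15 m.
U = (5.62×10⁻⁷) + (2.20×10⁻⁷) + (6.45×10⁻⁸) = 8.46×10⁻⁷ J.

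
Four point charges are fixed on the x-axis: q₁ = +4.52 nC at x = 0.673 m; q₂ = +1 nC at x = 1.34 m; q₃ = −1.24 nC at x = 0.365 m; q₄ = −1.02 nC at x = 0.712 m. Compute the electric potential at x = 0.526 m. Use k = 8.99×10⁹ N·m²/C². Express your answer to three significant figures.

169 V

The total potential is the scalar sum of each charge's contribution, V = Σ kqᵢ/rᵢ.
Distances from the field point to each charge: r₁ = 0.147 m, r₂ = 0.814 m, r₃ = 0.161 m, r₄ = 0.186 m.
V = k[(4.52×10⁻⁹)/(0.147) + (1.00×10⁻⁹)/(0.814) + (-1.24×10⁻⁹)/(0.161) + (-1.02×10⁻⁹)/(0.186)] = 169 V.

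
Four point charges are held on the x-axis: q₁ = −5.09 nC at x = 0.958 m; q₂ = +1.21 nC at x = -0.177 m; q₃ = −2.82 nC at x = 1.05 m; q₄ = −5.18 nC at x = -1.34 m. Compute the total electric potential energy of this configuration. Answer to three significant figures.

1.44×10⁻⁶ J

The assembly work is the sum of pairwise potential energies, U = Σ_{i<j} kqᵢqⱼ/rᵢⱼ.
Pair separations: r₁₂ = 1.14 m, r₁₃ = 0.0920 m, r₁₄ = 2.30 m, r₂₃ = 1.23 m, r₂₄ = 1.16 m, r₃₄ = 2.39 m.
Summing all 6 pair terms gives U = 1.44×10⁻⁶ J.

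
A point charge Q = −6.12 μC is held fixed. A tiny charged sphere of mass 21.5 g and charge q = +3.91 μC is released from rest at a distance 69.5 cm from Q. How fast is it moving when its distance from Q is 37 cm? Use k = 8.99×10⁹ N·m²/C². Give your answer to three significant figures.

Only the electrostatic force acts, so mechanical energy is conserved: ½mv² = U₁ − U₂ = kQq(1/r₁ − 1/r₂).
U₁ − U₂ = (8.99×10⁹ N·m²/C²)(-6.12×10⁻⁶ C)(3.91×10⁻⁶ C)(1/0.695 − 1/0.370) = 0.272 J.
v = √(2·0.272/0.0215) = 5.03 m/s.

5.03 m/s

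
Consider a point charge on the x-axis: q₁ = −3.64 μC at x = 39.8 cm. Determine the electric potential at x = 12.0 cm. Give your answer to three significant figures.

Electric potential is a scalar, so the contributions from each charge add algebraically: V = Σ kqᵢ/rᵢ.
V = k[(-3.64×10⁻⁶)/(0.278)] = -1.18×10⁵ V.

-1.18×10⁵ V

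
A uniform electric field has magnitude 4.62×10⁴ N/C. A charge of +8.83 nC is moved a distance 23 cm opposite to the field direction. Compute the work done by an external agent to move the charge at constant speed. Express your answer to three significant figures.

9.38×10⁻⁵ J

The potential change for a displacement 23 cm opposite to the field direction is ΔV = +Ed = 1.06×10⁴ V.
W_ext = qΔV = 9.38×10⁻⁵ J.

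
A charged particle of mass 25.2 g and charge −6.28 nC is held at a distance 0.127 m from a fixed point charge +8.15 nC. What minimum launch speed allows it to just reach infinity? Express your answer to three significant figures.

To just escape, total mechanical energy must reach zero at infinity: ½mv²_min + U = 0, so ½mv²_min = −U = |kQq|/r.
|U| = |kQq|/r = (8.99×10⁹ N·m²/C²)(8.15×10⁻⁹)(6.28×10⁻⁹)/(0.127) = 3.62×10⁻⁶ J.
v_min = √(2|U|/m) = √(2·3.62×10⁻⁶/0.0252) = 0.0170 m/s.

0.0170 m/s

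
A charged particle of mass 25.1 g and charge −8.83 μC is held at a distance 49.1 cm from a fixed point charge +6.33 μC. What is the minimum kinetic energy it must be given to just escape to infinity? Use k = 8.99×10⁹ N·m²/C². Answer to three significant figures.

1.02 J

To just escape, total mechanical energy must reach zero at infinity: ½mv²_min + U = 0, so ½mv²_min = −U = |kQq|/r.
|U| = |kQq|/r = (8.99×10⁹ N·m²/C²)(6.33×10⁻⁶)(8.83×10⁻⁶)/(0.491) = 1.02 J.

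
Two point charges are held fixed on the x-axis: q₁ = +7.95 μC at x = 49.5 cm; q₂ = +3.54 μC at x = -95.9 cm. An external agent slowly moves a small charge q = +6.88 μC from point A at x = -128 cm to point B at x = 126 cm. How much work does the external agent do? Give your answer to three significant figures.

-0.218 J

For quasistatic motion the external work equals the change in potential energy: W_ext = qΔV = q(V_B − V_A).
At A: distances to the source charges are 1.77 m, 0.321 m; V_A = Σ kqᵢ/rᵢ = 1.39×10⁵ V.
At B: distances to the source charges are 0.765 m, 2.22 m; V_B = Σ kqᵢ/rᵢ = 1.08×10⁵ V.
ΔV = V_B − V_A = -3.16×10⁴ V.
W_ext = qΔV = (6.88×10⁻⁶ C)(-3.16×10⁴ V) = -0.218 J.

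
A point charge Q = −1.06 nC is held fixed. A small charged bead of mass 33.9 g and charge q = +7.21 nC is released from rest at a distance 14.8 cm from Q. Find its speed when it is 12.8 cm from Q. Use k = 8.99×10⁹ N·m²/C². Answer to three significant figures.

2.07×10⁻³ m/s

Only the electrostatic force acts, so mechanical energy is conserved: ½mv² = U₁ − U₂ = kQq(1/r₁ − 1/r₂).
U₁ − U₂ = (8.99×10⁹ N·m²/C²)(-1.06×10⁻⁹ C)(7.21×10⁻⁹ C)(1/0.148 − 1/0.128) = 7.25×10⁻⁸ J.
v = √(2·7.25×10⁻⁸/0.0339) = 2.07×10⁻³ m/s.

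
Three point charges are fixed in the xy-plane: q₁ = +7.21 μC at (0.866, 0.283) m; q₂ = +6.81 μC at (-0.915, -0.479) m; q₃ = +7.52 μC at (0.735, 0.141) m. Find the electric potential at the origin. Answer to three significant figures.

Electric potential is a scalar, so the contributions from each charge add algebraically: V = Σ kqᵢ/rᵢ.
Distances from the field point to each charge: r₁ = 0.911 m, r₂ = 1.03 m, r₃ = 0.748 m.
V = k[(7.21×10⁻⁶)/(0.911) + (6.81×10⁻⁶)/(1.03) + (7.52×10⁻⁶)/(0.748)] = 2.21×10⁵ V.

2.21×10⁵ V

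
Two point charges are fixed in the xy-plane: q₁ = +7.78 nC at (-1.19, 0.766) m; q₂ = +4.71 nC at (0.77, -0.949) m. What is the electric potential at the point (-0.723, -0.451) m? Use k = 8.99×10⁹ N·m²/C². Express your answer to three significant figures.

80.6 V

Electric potential is a scalar, so the contributions from each charge add algebraically: V = Σ kqᵢ/rᵢ.
Distances from the field point to each charge: r₁ = 1.30 m, r₂ = 1.57 m.
V = k[(7.78×10⁻⁹)/(1.30) + (4.71×10⁻⁹)/(1.57)] = 80.6 V.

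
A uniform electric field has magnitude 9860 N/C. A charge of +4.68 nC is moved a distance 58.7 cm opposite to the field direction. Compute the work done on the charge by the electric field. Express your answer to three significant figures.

-2.71×10⁻⁵ J

The potential change for a displacement 58.7 cm opposite to the field direction is ΔV = +Ed = 5790 V.
W_field = −qΔV = -2.71×10⁻⁵ J.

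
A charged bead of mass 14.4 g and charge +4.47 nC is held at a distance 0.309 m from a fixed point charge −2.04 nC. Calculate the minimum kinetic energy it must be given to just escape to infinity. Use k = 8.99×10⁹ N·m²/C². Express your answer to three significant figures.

2.65×10⁻⁷ J

To just escape, total mechanical energy must reach zero at infinity: ½mv²_min + U = 0, so ½mv²_min = −U = |kQq|/r.
|U| = |kQq|/r = (8.99×10⁹ N·m²/C²)(2.04×10⁻⁹)(4.47×10⁻⁹)/(0.309) = 2.65×10⁻⁷ J.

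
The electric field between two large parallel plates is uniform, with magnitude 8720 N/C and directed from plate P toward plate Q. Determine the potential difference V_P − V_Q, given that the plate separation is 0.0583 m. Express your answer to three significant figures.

In a uniform field, potential decreases in the direction of E: ΔV = −E·d for a displacement d parallel to E.
Going from Q to P is a displacement of 0.0583 m opposite to the field, so V_P − V_Q = +Ed = 508 V.

508 V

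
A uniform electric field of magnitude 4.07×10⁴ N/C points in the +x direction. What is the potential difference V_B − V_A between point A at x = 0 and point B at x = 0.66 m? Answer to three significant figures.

In a uniform field, potential decreases in the direction of E: V_B − V_A = −E·Δx.
V_B − V_A = −(4.07×10⁴ V/m)(0.660 m) = -2.69×10⁴ V.

-2.69×10⁴ V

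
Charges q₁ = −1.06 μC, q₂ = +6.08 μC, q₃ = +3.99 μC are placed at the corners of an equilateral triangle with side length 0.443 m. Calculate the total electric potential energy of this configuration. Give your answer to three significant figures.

0.276 J

The work to assemble the configuration equals its total potential energy, U = Σ kqᵢqⱼ/rᵢⱼ over all pairs.
All three pair separations equal the side length, 0.443 m.
U = (-0.131) + (-0.0858) + (0.492) = 0.276 J.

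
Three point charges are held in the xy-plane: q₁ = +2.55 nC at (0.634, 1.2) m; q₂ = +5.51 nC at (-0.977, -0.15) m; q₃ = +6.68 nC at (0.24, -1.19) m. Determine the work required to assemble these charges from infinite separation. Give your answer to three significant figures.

The assembly work is the sum of pairwise potential energies, U = Σ_{i<j} kqᵢqⱼ/rᵢⱼ.
Pair separations: r₁₂ = 2.10 m, r₁₃ = 2.42 m, r₂₃ = 1.60 m.
U = (6.01×10⁻⁸) + (6.32×10⁻⁸) + (2.07×10⁻⁷) = 3.30×10⁻⁷ J.

3.30×10⁻⁷ J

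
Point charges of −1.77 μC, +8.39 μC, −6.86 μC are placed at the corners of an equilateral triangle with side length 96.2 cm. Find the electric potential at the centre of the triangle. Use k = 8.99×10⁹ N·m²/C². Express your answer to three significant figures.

The total potential is the scalar sum of each charge's contribution, V = Σ kqᵢ/rᵢ.
The distance from each vertex to the centroid is a/√3 = 0.555 m.
V = k[(-1.77×10⁻⁶)/(0.555) + (8.39×10⁻⁶)/(0.555) + (-6.86×10⁻⁶)/(0.555)] = -3880 V.

-3880 V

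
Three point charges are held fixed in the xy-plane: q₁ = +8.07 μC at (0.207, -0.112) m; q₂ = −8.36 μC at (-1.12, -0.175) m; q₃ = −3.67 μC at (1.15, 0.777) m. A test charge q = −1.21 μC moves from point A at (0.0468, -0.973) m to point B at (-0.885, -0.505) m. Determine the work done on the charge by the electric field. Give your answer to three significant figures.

The work done by the electric force is W_field = −ΔU = −q(V_B − V_A) = q(V_A − V_B).
At A: distances to the source charges are 0.876 m, 1.41 m, 2.07 m; V_A = Σ kqᵢ/rᵢ = 1.37×10⁴ V.
At B: distances to the source charges are 1.16 m, 0.405 m, 2.41 m; V_B = Σ kqᵢ/rᵢ = -1.37×10⁵ V.
ΔV = V_B − V_A = -1.50×10⁵ V.
W_field = −qΔV = −(-1.21×10⁻⁶ C)(-1.50×10⁵ V) = -0.182 J.

-0.182 J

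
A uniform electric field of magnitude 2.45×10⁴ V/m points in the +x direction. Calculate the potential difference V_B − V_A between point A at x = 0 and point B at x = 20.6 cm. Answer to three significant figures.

-5050 V

In a uniform field, potential decreases in the direction of E: V_B − V_A = −E·Δx.
V_B − V_A = −(2.45×10⁴ V/m)(0.206 m) = -5050 V.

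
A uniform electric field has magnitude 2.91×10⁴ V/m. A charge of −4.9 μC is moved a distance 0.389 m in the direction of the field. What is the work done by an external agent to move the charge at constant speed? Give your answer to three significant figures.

The potential change for a displacement 0.389 m in the direction of the field is ΔV = −Ed = -1.13×10⁴ V.
W_ext = qΔV = 0.0555 J.

0.0555 J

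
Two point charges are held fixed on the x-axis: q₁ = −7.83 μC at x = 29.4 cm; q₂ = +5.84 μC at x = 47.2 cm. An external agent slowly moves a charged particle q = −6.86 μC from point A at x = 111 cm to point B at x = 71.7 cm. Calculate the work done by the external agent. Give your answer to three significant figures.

-0.356 J

For quasistatic motion the external work equals the change in potential energy: W_ext = qΔV = q(V_B − V_A).
At A: distances to the source charges are 0.816 m, 0.638 m; V_A = Σ kqᵢ/rᵢ = -3970 V.
At B: distances to the source charges are 0.423 m, 0.245 m; V_B = Σ kqᵢ/rᵢ = 4.79×10⁴ V.
ΔV = V_B − V_A = 5.19×10⁴ V.
W_ext = qΔV = (-6.86×10⁻⁶ C)(5.19×10⁴ V) = -0.356 J.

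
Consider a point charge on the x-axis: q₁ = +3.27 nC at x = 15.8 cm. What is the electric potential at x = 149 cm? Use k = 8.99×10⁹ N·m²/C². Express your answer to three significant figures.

Electric potential is a scalar, so the contributions from each charge add algebraically: V = Σ kqᵢ/rᵢ.
V = k[(3.27×10⁻⁹)/(1.33)] = 22.1 V.

22.1 V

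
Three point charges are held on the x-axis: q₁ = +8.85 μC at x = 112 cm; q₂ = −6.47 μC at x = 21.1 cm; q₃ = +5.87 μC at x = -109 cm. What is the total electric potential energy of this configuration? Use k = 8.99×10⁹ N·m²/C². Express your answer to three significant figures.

-0.617 J

The work to assemble the configuration equals its total potential energy, U = Σ kqᵢqⱼ/rᵢⱼ over all pairs.
Pair separations: r₁₂ = 0.909 m, r₁₃ = 2.21 m, r₂₃ = 1.30 m.
U = (-0.566) + (0.211) + (-0.262) = -0.617 J.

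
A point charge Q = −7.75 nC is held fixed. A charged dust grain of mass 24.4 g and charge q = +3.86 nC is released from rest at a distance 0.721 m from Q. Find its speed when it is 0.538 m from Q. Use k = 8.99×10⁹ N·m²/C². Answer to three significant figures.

Only the electrostatic force acts, so mechanical energy is conserved: ½mv² = U₁ − U₂ = kQq(1/r₁ − 1/r₂).
U₁ − U₂ = (8.99×10⁹ N·m²/C²)(-7.75×10⁻⁹ C)(3.86×10⁻⁹ C)(1/0.721 − 1/0.538) = 1.27×10⁻⁷ J.
v = √(2·1.27×10⁻⁷/0.0244) = 3.22×10⁻³ m/s.

3.22×10⁻³ m/s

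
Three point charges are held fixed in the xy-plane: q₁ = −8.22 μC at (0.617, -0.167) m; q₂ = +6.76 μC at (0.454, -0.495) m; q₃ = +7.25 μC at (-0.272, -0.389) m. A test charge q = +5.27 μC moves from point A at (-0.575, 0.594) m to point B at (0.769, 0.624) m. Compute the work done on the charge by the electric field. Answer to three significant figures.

0.244 J

The work done by the electric force is W_field = −ΔU = −q(V_B − V_A) = q(V_A − V_B).
At A: distances to the source charges are 1.41 m, 1.50 m, 1.03 m; V_A = Σ kqᵢ/rᵢ = 5.17×10⁴ V.
At B: distances to the source charges are 0.805 m, 1.16 m, 1.45 m; V_B = Σ kqᵢ/rᵢ = 5400 V.
ΔV = V_B − V_A = -4.63×10⁴ V.
W_field = −qΔV = −(5.27×10⁻⁶ C)(-4.63×10⁴ V) = 0.244 J.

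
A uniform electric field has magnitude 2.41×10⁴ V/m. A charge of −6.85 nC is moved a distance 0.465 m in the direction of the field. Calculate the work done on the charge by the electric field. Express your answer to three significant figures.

The potential change for a displacement 0.465 m in the direction of the field is ΔV = −Ed = -1.12×10⁴ V.
W_field = −qΔV = -7.68×10⁻⁵ J.

-7.68×10⁻⁵ J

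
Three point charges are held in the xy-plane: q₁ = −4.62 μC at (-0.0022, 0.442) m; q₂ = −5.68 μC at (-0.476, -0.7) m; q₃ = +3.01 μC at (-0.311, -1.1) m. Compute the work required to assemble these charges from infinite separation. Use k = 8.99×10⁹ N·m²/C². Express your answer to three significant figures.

The work to assemble the configuration equals its total potential energy, U = Σ kqᵢqⱼ/rᵢⱼ over all pairs.
Pair separations: r₁₂ = 1.24 m, r₁₃ = 1.57 m, r₂₃ = 0.433 m.
U = (0.191) + (-0.0795) + (-0.355) = -0.244 J.

-0.244 J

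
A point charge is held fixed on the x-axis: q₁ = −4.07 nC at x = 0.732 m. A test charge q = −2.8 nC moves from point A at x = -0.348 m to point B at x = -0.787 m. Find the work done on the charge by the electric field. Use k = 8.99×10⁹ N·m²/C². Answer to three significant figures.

2.74×10⁻⁸ J

The work done by the electric force is W_field = −ΔU = −q(V_B − V_A) = q(V_A − V_B).
At A: distance to the source charge is 1.08 m; V_A = kq₁/r = -33.9 V.
At B: distance to the source charge is 1.52 m; V_B = kq₁/r = -24.1 V.
ΔV = V_B − V_A = 9.79 V.
W_field = −qΔV = −(-2.80×10⁻⁹ C)(9.79 V) = 2.74×10⁻⁸ J.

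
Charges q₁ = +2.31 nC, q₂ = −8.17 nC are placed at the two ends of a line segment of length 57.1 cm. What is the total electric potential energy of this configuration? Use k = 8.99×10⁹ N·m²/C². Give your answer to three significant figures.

-2.97×10⁻⁷ J

The assembly work is the sum of pairwise potential energies, U = Σ_{i<j} kqᵢqⱼ/rᵢⱼ.
The separation is r = 0.571 m.
U = (-2.97×10⁻⁷) = -2.97×10⁻⁷ J.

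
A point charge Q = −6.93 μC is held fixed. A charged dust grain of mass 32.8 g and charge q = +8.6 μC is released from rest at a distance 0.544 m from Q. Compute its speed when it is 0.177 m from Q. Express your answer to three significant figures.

11.2 m/s

Only the electrostatic force acts, so mechanical energy is conserved: ½mv² = U₁ − U₂ = kQq(1/r₁ − 1/r₂).
U₁ − U₂ = (8.99×10⁹ N·m²/C²)(-6.93×10⁻⁶ C)(8.60×10⁻⁶ C)(1/0.544 − 1/0.177) = 2.04 J.
v = √(2·2.04/0.0328) = 11.2 m/s.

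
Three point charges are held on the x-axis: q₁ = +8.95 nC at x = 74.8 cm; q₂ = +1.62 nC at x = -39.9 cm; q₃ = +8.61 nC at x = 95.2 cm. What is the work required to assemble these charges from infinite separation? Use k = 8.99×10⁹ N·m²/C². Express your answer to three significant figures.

The work to assemble the configuration equals its total potential energy, U = Σ kqᵢqⱼ/rᵢⱼ over all pairs.
Pair separations: r₁₂ = 1.15 m, r₁₃ = 0.204 m, r₂₃ = 1.35 m.
U = (1.14×10⁻⁷) + (3.40×10⁻⁶) + (9.28×10⁻⁸) = 3.60×10⁻⁶ J.

3.60×10⁻⁶ J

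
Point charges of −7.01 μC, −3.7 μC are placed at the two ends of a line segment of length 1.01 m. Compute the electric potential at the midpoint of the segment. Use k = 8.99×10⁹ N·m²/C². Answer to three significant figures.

-1.91×10⁵ V

The total potential is the scalar sum of each charge's contribution, V = Σ kqᵢ/rᵢ.
Each charge is 0.505 m from the midpoint.
V = k[(-7.01×10⁻⁶)/(0.505) + (-3.70×10⁻⁶)/(0.505)] = -1.91×10⁵ V.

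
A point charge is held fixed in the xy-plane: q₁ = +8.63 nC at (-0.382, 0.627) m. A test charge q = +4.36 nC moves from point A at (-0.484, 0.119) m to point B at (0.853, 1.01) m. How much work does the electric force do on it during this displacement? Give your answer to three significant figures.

The work done by the electric force is W_field = −ΔU = −q(V_B − V_A) = q(V_A − V_B).
At A: distance to the source charge is 0.518 m; V_A = kq₁/r = 150 V.
At B: distance to the source charge is 1.29 m; V_B = kq₁/r = 60.0 V.
ΔV = V_B − V_A = -89.7 V.
W_field = −qΔV = −(4.36×10⁻⁹ C)(-89.7 V) = 3.91×10⁻⁷ J.

3.91×10⁻⁷ J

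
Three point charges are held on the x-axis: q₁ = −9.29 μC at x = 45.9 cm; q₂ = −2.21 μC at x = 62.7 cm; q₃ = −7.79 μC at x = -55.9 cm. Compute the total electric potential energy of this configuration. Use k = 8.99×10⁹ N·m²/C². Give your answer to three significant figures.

1.87 J

The work to assemble the configuration equals its total potential energy, U = Σ kqᵢqⱼ/rᵢⱼ over all pairs.
Pair separations: r₁₂ = 0.168 m, r₁₃ = 1.02 m, r₂₃ = 1.19 m.
U = (1.10) + (0.639) + (0.130) = 1.87 J.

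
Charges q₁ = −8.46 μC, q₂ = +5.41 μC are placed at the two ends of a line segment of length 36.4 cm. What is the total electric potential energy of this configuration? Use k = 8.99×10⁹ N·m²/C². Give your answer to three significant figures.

-1.13 J

The assembly work is the sum of pairwise potential energies, U = Σ_{i<j} kqᵢqⱼ/rᵢⱼ.
The separation is r = 0.364 m.
U = (-1.13) = -1.13 J.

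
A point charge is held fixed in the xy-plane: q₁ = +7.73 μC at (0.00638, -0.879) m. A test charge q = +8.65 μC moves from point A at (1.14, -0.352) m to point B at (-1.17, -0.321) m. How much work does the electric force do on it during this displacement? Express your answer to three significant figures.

0.0192 J

The work done by the electric force is W_field = −ΔU = −q(V_B − V_A) = q(V_A − V_B).
At A: distance to the source charge is 1.25 m; V_A = kq₁/r = 5.56×10⁴ V.
At B: distance to the source charge is 1.30 m; V_B = kq₁/r = 5.34×10⁴ V.
ΔV = V_B − V_A = -2220 V.
W_field = −qΔV = −(8.65×10⁻⁶ C)(-2220 V) = 0.0192 J.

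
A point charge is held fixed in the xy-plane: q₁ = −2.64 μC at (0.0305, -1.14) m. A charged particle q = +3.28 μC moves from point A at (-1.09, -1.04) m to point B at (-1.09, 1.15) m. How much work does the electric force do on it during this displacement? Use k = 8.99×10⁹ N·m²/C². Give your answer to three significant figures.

The work done by the electric force is W_field = −ΔU = −q(V_B − V_A) = q(V_A − V_B).
At A: distance to the source charge is 1.12 m; V_A = kq₁/r = -2.11×10⁴ V.
At B: distance to the source charge is 2.55 m; V_B = kq₁/r = -9310 V.
ΔV = V_B − V_A = 1.18×10⁴ V.
W_field = −qΔV = −(3.28×10⁻⁶ C)(1.18×10⁴ V) = -0.0387 J.

-0.0387 J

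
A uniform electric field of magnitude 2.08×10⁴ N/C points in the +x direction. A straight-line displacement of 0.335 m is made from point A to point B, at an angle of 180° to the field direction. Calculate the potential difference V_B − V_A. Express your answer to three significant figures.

6970 V

Only the component of displacement along E changes the potential: ΔV = −E·d·cosθ.
ΔV = −(2.08×10⁴ V/m)(0.335 m)cos180° = 6970 V.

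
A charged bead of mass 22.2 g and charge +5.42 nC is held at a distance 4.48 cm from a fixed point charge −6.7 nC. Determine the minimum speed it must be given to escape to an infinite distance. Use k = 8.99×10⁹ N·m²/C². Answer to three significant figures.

To just escape, total mechanical energy must reach zero at infinity: ½mv²_min + U = 0, so ½mv²_min = −U = |kQq|/r.
|U| = |kQq|/r = (8.99×10⁹ N·m²/C²)(6.70×10⁻⁹)(5.42×10⁻⁹)/(0.0448) = 7.29×10⁻⁶ J.
v_min = √(2|U|/m) = √(2·7.29×10⁻⁶/0.0222) = 0.0256 m/s.

0.0256 m/s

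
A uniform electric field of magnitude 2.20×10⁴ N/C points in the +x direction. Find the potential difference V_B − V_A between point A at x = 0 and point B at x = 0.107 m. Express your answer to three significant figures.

-2350 V

In a uniform field, potential decreases in the direction of E: V_B − V_A = −E·Δx.
V_B − V_A = −(2.20×10⁴ V/m)(0.107 m) = -2350 V.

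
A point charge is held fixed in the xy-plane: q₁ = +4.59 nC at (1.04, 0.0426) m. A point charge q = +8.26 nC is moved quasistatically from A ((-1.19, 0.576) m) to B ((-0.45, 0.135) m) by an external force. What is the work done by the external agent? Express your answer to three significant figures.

7.97×10⁻⁸ J

For quasistatic motion the external work equals the change in potential energy: W_ext = qΔV = q(V_B − V_A).
At A: distance to the source charge is 2.29 m; V_A = kq₁/r = 18.0 V.
At B: distance to the source charge is 1.49 m; V_B = kq₁/r = 27.6 V.
ΔV = V_B − V_A = 9.64 V.
W_ext = qΔV = (8.26×10⁻⁹ C)(9.64 V) = 7.97×10⁻⁸ J.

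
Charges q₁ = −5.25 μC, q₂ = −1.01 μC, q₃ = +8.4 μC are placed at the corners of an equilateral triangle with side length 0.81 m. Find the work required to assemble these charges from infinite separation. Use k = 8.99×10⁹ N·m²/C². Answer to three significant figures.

The assembly work is the sum of pairwise potential energies, U = Σ_{i<j} kqᵢqⱼ/rᵢⱼ.
All three pair separations equal the side length, 0.810 m.
U = (0.0589) + (-0.489) + (-0.0942) = -0.525 J.

-0.525 J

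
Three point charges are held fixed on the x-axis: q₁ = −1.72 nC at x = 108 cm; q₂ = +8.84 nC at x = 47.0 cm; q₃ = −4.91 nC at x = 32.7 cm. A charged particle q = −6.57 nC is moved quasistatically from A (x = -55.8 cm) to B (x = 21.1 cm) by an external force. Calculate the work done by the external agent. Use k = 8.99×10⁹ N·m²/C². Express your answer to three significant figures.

7.19×10⁻⁷ J

For quasistatic motion the external work equals the change in potential energy: W_ext = qΔV = q(V_B − V_A).
At A: distances to the source charges are 1.64 m, 1.03 m, 0.885 m; V_A = Σ kqᵢ/rᵢ = 18.0 V.
At B: distances to the source charges are 0.869 m, 0.259 m, 0.116 m; V_B = Σ kqᵢ/rᵢ = -91.5 V.
ΔV = V_B − V_A = -109 V.
W_ext = qΔV = (-6.57×10⁻⁹ C)(-109 V) = 7.19×10⁻⁷ J.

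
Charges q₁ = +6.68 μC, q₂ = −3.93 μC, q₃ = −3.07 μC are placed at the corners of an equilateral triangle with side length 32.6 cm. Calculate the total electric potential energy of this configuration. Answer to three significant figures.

-0.957 J

The assembly work is the sum of pairwise potential energies, U = Σ_{i<j} kqᵢqⱼ/rᵢⱼ.
All three pair separations equal the side length, 0.326 m.
U = (-0.724) + (-0.566) + (0.333) = -0.957 J.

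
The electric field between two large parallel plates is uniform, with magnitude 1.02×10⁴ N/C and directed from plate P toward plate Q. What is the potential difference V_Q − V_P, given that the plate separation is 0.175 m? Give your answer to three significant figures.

In a uniform field, potential decreases in the direction of E: ΔV = −E·d for a displacement d parallel to E.
Going from P to Q is a displacement of 0.175 m along the field, so V_Q − V_P = −Ed = -1780 V.

-1780 V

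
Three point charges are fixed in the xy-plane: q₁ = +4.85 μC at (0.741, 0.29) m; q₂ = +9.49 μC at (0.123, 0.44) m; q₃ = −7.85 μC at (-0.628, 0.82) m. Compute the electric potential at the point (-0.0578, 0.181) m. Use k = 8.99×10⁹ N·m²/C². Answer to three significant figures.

2.42×10⁵ V

The total potential is the scalar sum of each charge's contribution, V = Σ kqᵢ/rᵢ.
Distances from the field point to each charge: r₁ = 0.806 m, r₂ = 0.316 m, r₃ = 0.856 m.
V = k[(4.85×10⁻⁶)/(0.806) + (9.49×10⁻⁶)/(0.316) + (-7.85×10⁻⁶)/(0.856)] = 2.42×10⁵ V.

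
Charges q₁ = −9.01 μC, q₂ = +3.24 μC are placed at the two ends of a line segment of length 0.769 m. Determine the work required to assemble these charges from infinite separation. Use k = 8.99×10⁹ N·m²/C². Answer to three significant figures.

-0.341 J

The work to assemble the configuration equals its total potential energy, U = Σ kqᵢqⱼ/rᵢⱼ over all pairs.
The separation is r = 0.769 m.
U = (-0.341) = -0.341 J.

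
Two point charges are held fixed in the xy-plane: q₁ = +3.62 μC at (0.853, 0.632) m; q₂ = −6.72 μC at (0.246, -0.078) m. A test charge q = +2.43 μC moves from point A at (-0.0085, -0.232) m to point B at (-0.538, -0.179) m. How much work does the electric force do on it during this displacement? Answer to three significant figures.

-0.292 J

The work done by the electric force is W_field = −ΔU = −q(V_B − V_A) = q(V_A − V_B).
At A: distances to the source charges are 1.22 m, 0.297 m; V_A = Σ kqᵢ/rᵢ = -1.76×10⁵ V.
At B: distances to the source charges are 1.61 m, 0.790 m; V_B = Σ kqᵢ/rᵢ = -5.62×10⁴ V.
ΔV = V_B − V_A = 1.20×10⁵ V.
W_field = −qΔV = −(2.43×10⁻⁶ C)(1.20×10⁵ V) = -0.292 J.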